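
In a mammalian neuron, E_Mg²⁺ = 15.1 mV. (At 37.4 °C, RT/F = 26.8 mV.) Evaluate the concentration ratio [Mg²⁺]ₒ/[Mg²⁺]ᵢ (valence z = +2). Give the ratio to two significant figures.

3.1

ln([out]/[in]) = E·z/(26.8) = 15.1 × 2 / 26.8 = 1.1269
[out]/[in] = e^(1.1269) = 3.086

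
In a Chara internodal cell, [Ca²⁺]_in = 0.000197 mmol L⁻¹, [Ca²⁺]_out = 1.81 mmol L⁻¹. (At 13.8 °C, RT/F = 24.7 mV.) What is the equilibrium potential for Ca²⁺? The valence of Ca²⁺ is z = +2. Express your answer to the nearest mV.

E = (24.7/z) · ln([Ca²⁺]_out/[Ca²⁺]_in) with z = +2.
= (24.7/2) · ln(1.81/0.000197) = 12.35 · ln(9188)
= 12.35 · (9.1256) = 112.70 mV

113 mV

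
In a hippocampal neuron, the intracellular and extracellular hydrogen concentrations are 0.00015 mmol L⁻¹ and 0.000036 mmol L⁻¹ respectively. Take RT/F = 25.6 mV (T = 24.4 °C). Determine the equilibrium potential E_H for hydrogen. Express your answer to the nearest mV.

-37 mV

E = (25.6/z) · ln([H⁺]_out/[H⁺]_in) with z = +1.
= (25.6/1) · ln(0.000036/0.00015) = 25.60 · ln(0.24)
= 25.60 · (-1.4271) = -36.53 mV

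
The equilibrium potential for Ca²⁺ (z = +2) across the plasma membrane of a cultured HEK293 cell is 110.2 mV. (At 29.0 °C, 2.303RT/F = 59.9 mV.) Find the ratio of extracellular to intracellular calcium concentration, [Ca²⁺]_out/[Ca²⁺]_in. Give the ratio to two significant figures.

log₁₀([out]/[in]) = E·z/(59.9) = 110.2 × 2 / 59.9 = 3.6795
[out]/[in] = 10^(3.6795) = 4780

4800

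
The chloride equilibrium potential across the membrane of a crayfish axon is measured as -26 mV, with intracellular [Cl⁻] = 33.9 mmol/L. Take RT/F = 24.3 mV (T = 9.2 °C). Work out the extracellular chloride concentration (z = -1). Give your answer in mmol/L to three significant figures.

Nernst: E = (24.3/-1) · ln([out]/[in]), so ln([out]/[in]) = -26.0 × -1 / 24.3 = 1.0700.
[out]/[in] = e^(1.0700) = 2.915.
[out] = 2.915 × 33.9 = 98.83 mmol/L.

98.8 mmol/L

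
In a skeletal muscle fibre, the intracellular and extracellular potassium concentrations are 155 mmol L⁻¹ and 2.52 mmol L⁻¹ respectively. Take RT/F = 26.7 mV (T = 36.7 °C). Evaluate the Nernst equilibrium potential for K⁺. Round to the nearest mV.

-110 mV

E = (26.7/z) · ln([K⁺]_out/[K⁺]_in) with z = +1.
= (26.7/1) · ln(2.52/155) = 26.70 · ln(0.01626)
= 26.70 · (-4.1192) = -109.98 mV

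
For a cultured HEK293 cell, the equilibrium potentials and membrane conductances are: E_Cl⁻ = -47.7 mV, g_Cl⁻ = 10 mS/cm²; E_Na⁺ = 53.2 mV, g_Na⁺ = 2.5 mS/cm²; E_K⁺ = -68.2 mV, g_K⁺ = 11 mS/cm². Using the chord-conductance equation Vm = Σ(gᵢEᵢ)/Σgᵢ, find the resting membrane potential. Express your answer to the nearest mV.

Σ gᵢEᵢ = 10·(-47.7) + 2.5·(53.2) + 11·(-68.2) = -1094.20
Σ gᵢ = 10 + 2.5 + 11 = 23.5
Vm = -1094.20 / 23.5 = -46.56 mV

-47 mV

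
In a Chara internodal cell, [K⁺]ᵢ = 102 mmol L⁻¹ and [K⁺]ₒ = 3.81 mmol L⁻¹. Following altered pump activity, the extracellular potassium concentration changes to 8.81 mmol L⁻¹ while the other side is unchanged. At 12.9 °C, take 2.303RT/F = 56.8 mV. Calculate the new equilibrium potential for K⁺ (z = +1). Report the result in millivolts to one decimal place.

After the shift: [K⁺]_out = 8.81, [K⁺]_in = 102 mmol L⁻¹.
E_new = (56.8/1)·log₁₀(8.81/102) = 56.80 · (-1.0636) = -60.41 mV

-60.4 mV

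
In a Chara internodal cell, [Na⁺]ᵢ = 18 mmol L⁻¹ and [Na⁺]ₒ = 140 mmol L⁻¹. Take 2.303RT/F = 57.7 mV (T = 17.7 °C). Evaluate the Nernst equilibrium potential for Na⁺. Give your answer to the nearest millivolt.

51 mV

E = (57.7/z) · log₁₀([Na⁺]_out/[Na⁺]_in) with z = +1.
= (57.7/1) · log₁₀(140/18) = 57.70 · log₁₀(7.778)
= 57.70 · (0.8909) = 51.40 mV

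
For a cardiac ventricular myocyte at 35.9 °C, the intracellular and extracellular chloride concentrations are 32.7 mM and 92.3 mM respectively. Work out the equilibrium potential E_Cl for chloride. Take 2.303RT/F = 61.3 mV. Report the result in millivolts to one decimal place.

E = (61.3/z) · log₁₀([Cl⁻]_out/[Cl⁻]_in) with z = -1.
For an anion, dividing by z = -1 reverses the sign.
= (61.3/-1) · log₁₀(92.3/32.7) = -61.30 · log₁₀(2.823)
= -61.30 · (0.4507) = -27.63 mV

-27.6 mV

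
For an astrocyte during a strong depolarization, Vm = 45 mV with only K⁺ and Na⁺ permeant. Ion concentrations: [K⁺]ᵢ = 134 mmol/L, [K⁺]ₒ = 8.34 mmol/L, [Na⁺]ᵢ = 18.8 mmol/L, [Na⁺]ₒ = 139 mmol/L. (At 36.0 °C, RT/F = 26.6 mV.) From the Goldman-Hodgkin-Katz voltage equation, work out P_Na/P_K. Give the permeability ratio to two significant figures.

Let α = P_Na/P_K. GHK: Vm = 26.6·ln[(Kₒ + α·Naₒ)/(Kᵢ + α·Naᵢ)].
e^(Vm/26.6) = e^(45.0/26.6) = 5.4289
So 5.4289·(Kᵢ + α·Naᵢ) = Kₒ + α·Naₒ → α = (5.4289·134.0 − 8.34) / (139.0 − 5.4289·18.8)
α = (727.5 − 8.34) / (139.0 − 102.1) = 719.1/36.94 = 19.47

19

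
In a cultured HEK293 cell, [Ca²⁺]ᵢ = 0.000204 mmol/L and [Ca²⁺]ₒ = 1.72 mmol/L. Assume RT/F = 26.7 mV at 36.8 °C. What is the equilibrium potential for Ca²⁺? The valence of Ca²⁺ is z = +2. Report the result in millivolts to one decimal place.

E = (26.7/z) · ln([Ca²⁺]_out/[Ca²⁺]_in) with z = +2.
= (26.7/2) · ln(1.72/0.000204) = 13.35 · ln(8431)
= 13.35 · (9.0397) = 120.68 mV

120.7 mV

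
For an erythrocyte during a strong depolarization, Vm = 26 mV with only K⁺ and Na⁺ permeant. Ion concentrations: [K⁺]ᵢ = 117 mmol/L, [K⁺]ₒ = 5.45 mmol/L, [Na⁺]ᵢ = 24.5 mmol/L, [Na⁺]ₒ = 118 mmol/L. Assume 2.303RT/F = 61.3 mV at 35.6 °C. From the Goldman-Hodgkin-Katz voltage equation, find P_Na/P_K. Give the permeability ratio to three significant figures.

Let α = P_Na/P_K. GHK: Vm = 61.3·log₁₀[(Kₒ + α·Naₒ)/(Kᵢ + α·Naᵢ)].
10^(Vm/61.3) = 10^(26.0/61.3) = 2.6555
So 2.6555·(Kᵢ + α·Naᵢ) = Kₒ + α·Naₒ → α = (2.6555·117.0 − 5.45) / (118.0 − 2.6555·24.5)
α = (310.7 − 5.45) / (118.0 − 65.06) = 305.2/52.94 = 5.766

5.77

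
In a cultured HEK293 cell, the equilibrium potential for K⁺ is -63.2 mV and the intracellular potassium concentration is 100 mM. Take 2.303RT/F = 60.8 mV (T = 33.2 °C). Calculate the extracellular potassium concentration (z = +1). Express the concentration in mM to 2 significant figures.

9.1 mM

Nernst: E = (60.8/1) · log₁₀([out]/[in]), so log₁₀([out]/[in]) = -63.2 × 1 / 60.8 = -1.0395.
[out]/[in] = 10^(-1.0395) = 0.09131.
[out] = 0.09131 × 100 = 9.131 mM.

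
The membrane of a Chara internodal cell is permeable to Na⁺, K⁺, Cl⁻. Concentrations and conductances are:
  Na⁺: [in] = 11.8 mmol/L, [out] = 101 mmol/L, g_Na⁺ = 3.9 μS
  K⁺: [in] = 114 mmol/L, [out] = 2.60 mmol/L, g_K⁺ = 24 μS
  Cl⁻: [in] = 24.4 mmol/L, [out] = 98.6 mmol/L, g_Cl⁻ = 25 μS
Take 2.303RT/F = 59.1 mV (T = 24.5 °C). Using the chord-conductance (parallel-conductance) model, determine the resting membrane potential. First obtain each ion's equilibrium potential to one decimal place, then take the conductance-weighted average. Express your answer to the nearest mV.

-57 mV

E_Na⁺ = (59.1/1)·log₁₀(101/11.8) = 55.1 mV
E_K⁺ = (59.1/1)·log₁₀(2.60/114) = -97.0 mV
E_Cl⁻ = (59.1/-1)·log₁₀(98.6/24.4) = -35.8 mV
Vm = (Σ gᵢEᵢ)/(Σ gᵢ) = (3.9·55.1 + 24·-97.0 + 25·-35.8) / (3.9 + 24 + 25)
= -3008.11 / 52.9 = -56.86 mV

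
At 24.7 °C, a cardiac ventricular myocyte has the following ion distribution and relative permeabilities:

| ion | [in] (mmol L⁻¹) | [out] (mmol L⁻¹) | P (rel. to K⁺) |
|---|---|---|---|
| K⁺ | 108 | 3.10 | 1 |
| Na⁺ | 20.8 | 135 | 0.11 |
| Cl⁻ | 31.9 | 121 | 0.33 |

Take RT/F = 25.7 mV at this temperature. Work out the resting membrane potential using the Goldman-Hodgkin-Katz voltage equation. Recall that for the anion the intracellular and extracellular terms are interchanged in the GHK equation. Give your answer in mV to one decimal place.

-42.7 mV

Vm = 25.7 · ln[(Σ P·[cation]ₒ + Σ P·[anion]ᵢ) / (Σ P·[cation]ᵢ + Σ P·[anion]ₒ)]
Numerator = 1×3.10 + 0.11×135 + 0.33×31.9 = 28.48
Denominator = 1×108 + 0.11×20.8 + 0.33×121 = 150.2
Vm = 25.7 · ln(0.18957) = 25.7 × (-1.6630) = -42.74 mV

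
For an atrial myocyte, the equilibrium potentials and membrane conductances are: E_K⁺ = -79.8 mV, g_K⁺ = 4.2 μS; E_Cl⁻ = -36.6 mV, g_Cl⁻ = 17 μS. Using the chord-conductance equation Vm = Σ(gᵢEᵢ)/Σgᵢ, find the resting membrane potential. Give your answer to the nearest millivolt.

Σ gᵢEᵢ = 4.2·(-79.8) + 17·(-36.6) = -957.36
Σ gᵢ = 4.2 + 17 = 21.2
Vm = -957.36 / 21.2 = -45.16 mV

-45 mV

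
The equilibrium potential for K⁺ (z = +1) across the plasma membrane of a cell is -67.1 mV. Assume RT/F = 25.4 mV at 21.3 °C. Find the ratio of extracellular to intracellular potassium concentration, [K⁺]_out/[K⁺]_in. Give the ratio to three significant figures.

0.0712

ln([out]/[in]) = E·z/(25.4) = -67.1 × 1 / 25.4 = -2.6417
[out]/[in] = e^(-2.6417) = 0.07124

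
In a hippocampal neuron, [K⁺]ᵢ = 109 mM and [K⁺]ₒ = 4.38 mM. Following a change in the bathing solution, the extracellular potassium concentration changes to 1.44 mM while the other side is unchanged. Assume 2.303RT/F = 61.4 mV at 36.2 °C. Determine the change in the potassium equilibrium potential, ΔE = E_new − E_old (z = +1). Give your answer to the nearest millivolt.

E_old = (61.4/1)·log₁₀(4.38/109) = -85.71 mV
E_new = (61.4/1)·log₁₀(1.44/109) = -115.37 mV
ΔE = -115.37 − (-85.71) = -29.66 mV

-30 mV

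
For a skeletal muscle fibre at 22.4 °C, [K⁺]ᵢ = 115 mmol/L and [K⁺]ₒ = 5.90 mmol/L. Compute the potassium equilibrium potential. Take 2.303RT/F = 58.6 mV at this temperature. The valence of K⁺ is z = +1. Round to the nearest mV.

E = (58.6/z) · log₁₀([K⁺]_out/[K⁺]_in) with z = +1.
= (58.6/1) · log₁₀(5.90/115) = 58.60 · log₁₀(0.0513)
= 58.60 · (-1.2898) = -75.58 mV

-76 mV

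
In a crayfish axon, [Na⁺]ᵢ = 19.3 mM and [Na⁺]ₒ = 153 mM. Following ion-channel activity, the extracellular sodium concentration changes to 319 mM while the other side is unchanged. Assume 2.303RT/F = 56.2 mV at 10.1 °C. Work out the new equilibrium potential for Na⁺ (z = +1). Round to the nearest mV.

After the shift: [Na⁺]_out = 319, [Na⁺]_in = 19.3 mM.
E_new = (56.2/1)·log₁₀(319/19.3) = 56.20 · (1.2182) = 68.46 mV

68 mV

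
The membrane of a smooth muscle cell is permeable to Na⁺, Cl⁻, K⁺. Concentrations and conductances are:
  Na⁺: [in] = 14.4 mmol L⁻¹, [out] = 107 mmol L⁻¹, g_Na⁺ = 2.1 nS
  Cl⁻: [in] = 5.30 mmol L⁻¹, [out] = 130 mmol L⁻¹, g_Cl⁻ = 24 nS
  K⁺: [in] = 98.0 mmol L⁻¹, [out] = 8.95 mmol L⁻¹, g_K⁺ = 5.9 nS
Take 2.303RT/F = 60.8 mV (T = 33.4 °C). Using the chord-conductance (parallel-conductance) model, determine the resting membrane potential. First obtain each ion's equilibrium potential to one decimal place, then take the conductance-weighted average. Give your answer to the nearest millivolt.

-72 mV

E_Na⁺ = (60.8/1)·log₁₀(107/14.4) = 53.0 mV
E_Cl⁻ = (60.8/-1)·log₁₀(130/5.30) = -84.5 mV
E_K⁺ = (60.8/1)·log₁₀(8.95/98.0) = -63.2 mV
Vm = (Σ gᵢEᵢ)/(Σ gᵢ) = (2.1·53.0 + 24·-84.5 + 5.9·-63.2) / (2.1 + 24 + 5.9)
= -2289.58 / 32 = -71.55 mV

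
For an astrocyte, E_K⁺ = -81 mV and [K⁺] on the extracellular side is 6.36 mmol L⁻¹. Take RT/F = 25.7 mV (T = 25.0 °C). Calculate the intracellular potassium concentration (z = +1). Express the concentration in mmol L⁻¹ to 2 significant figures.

Nernst: E = (25.7/1) · ln([out]/[in]), so ln([out]/[in]) = -81.0 × 1 / 25.7 = -3.1518.
[out]/[in] = e^(-3.1518) = 0.04278.
[in] = 6.36 / 0.04278 = 148.7 mmol L⁻¹.

150 mmol L⁻¹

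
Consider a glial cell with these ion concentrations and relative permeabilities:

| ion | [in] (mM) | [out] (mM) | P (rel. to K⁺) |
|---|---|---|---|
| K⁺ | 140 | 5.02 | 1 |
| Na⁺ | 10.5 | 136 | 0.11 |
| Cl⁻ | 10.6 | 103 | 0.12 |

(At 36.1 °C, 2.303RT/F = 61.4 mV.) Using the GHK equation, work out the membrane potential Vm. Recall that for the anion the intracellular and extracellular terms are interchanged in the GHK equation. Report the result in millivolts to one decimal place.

Vm = 61.4 · log₁₀[(Σ P·[cation]ₒ + Σ P·[anion]ᵢ) / (Σ P·[cation]ᵢ + Σ P·[anion]ₒ)]
Numerator = 1×5.02 + 0.11×136 + 0.12×10.6 = 21.25
Denominator = 1×140 + 0.11×10.5 + 0.12×103 = 153.5
Vm = 61.4 · log₁₀(0.13844) = 61.4 × (-0.8588) = -52.73 mV

-52.7 mV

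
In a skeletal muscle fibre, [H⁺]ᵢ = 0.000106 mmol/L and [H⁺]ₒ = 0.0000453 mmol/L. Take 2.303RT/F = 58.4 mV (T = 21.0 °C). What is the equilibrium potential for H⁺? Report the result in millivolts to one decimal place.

E = (58.4/z) · log₁₀([H⁺]_out/[H⁺]_in) with z = +1.
= (58.4/1) · log₁₀(0.0000453/0.000106) = 58.40 · log₁₀(0.4274)
= 58.40 · (-0.3692) = -21.56 mV

-21.6 mV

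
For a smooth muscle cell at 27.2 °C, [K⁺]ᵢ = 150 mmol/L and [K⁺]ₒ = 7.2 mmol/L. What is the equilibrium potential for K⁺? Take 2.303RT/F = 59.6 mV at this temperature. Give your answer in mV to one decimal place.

E = (59.6/z) · log₁₀([K⁺]_out/[K⁺]_in) with z = +1.
= (59.6/1) · log₁₀(7.2/150) = 59.60 · log₁₀(0.048)
= 59.60 · (-1.3188) = -78.60 mV

-78.6 mV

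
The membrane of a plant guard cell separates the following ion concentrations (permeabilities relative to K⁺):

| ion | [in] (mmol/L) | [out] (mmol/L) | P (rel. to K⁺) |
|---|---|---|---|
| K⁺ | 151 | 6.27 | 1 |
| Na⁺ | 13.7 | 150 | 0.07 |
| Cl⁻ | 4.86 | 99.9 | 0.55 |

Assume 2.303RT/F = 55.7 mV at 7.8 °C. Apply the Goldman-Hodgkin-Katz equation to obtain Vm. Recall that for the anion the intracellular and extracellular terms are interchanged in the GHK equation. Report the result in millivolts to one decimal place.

Vm = 55.7 · log₁₀[(Σ P·[cation]ₒ + Σ P·[anion]ᵢ) / (Σ P·[cation]ᵢ + Σ P·[anion]ₒ)]
Numerator = 1×6.27 + 0.07×150 + 0.55×4.86 = 19.44
Denominator = 1×151 + 0.07×13.7 + 0.55×99.9 = 206.9
Vm = 55.7 · log₁₀(0.093971) = 55.7 × (-1.0270) = -57.20 mV

-57.2 mV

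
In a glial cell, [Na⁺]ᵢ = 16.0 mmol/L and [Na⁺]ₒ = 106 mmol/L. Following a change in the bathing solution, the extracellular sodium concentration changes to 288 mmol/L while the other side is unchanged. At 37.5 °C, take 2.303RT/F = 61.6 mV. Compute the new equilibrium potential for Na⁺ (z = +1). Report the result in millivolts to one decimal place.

After the shift: [Na⁺]_out = 288, [Na⁺]_in = 16.0 mmol/L.
E_new = (61.6/1)·log₁₀(288/16.0) = 61.60 · (1.2553) = 77.32 mV

77.3 mV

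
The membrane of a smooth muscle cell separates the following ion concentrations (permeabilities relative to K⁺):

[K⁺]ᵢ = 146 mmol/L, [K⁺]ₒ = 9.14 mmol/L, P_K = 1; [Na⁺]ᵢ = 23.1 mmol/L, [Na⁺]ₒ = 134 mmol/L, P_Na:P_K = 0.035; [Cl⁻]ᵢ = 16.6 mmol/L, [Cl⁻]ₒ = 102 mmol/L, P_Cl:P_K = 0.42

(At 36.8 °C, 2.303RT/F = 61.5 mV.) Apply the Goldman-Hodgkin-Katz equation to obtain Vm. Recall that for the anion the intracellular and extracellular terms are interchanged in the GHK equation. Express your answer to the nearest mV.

-59 mV

Vm = 61.5 · log₁₀[(Σ P·[cation]ₒ + Σ P·[anion]ᵢ) / (Σ P·[cation]ᵢ + Σ P·[anion]ₒ)]
Numerator = 1×9.14 + 0.035×134 + 0.42×16.6 = 20.8
Denominator = 1×146 + 0.035×23.1 + 0.42×102 = 189.6
Vm = 61.5 · log₁₀(0.10969) = 61.5 × (-0.9598) = -59.03 mV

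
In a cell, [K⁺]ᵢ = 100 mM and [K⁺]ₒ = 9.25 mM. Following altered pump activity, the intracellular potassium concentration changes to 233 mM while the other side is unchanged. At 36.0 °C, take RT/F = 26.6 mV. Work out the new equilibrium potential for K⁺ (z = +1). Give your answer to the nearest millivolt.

After the shift: [K⁺]_out = 9.25, [K⁺]_in = 233 mM.
E_new = (26.6/1)·ln(9.25/233) = 26.60 · (-3.2264) = -85.82 mV

-86 mV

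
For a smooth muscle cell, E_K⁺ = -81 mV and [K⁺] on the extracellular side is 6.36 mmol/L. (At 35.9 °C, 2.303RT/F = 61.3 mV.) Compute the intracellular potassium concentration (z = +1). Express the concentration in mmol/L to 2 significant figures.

Nernst: E = (61.3/1) · log₁₀([out]/[in]), so log₁₀([out]/[in]) = -81.0 × 1 / 61.3 = -1.3214.
[out]/[in] = 10^(-1.3214) = 0.04771.
[in] = 6.36 / 0.04771 = 133.3 mmol/L.

130 mmol/L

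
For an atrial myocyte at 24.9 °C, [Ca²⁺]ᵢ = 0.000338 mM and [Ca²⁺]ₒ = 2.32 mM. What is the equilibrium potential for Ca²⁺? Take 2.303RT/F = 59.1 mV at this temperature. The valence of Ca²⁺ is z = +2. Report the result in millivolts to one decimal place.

E = (59.1/z) · log₁₀([Ca²⁺]_out/[Ca²⁺]_in) with z = +2.
= (59.1/2) · log₁₀(2.32/0.000338) = 29.55 · log₁₀(6864)
= 29.55 · (3.8366) = 113.37 mV

113.4 mV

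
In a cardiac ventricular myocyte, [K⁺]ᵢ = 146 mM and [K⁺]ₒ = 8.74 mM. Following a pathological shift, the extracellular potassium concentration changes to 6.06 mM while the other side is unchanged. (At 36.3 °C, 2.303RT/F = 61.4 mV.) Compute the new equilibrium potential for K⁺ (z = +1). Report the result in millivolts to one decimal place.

-84.8 mV

After the shift: [K⁺]_out = 6.06, [K⁺]_in = 146 mM.
E_new = (61.4/1)·log₁₀(6.06/146) = 61.40 · (-1.3819) = -84.85 mV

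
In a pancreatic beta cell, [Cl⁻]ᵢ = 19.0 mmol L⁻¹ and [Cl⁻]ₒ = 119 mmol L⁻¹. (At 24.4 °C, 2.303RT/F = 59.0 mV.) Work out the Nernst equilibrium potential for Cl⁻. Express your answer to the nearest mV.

-47 mV

E = (59.0/z) · log₁₀([Cl⁻]_out/[Cl⁻]_in) with z = -1.
For an anion, dividing by z = -1 reverses the sign.
= (59.0/-1) · log₁₀(119/19.0) = -59.00 · log₁₀(6.263)
= -59.00 · (0.7968) = -47.01 mV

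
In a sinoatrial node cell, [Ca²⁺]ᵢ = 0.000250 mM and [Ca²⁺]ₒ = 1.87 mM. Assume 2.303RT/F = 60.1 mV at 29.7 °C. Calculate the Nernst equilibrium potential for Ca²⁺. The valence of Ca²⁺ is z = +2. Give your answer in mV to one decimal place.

116.4 mV

E = (60.1/z) · log₁₀([Ca²⁺]_out/[Ca²⁺]_in) with z = +2.
= (60.1/2) · log₁₀(1.87/0.000250) = 30.05 · log₁₀(7480)
= 30.05 · (3.8739) = 116.41 mV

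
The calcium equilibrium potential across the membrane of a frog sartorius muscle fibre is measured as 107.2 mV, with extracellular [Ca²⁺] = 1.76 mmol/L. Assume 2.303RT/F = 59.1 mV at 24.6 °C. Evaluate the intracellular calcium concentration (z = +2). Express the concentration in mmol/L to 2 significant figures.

Nernst: E = (59.1/2) · log₁₀([out]/[in]), so log₁₀([out]/[in]) = 107.2 × 2 / 59.1 = 3.6277.
[out]/[in] = 10^(3.6277) = 4244.
[in] = 1.76 / 4244 = 0.0004147 mmol/L.

0.00041 mmol/L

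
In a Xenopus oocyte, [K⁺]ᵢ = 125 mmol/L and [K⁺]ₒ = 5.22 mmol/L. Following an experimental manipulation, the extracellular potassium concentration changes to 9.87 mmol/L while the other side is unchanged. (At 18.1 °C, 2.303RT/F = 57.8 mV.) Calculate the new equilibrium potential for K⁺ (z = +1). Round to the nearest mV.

After the shift: [K⁺]_out = 9.87, [K⁺]_in = 125 mmol/L.
E_new = (57.8/1)·log₁₀(9.87/125) = 57.80 · (-1.1026) = -63.73 mV

-64 mV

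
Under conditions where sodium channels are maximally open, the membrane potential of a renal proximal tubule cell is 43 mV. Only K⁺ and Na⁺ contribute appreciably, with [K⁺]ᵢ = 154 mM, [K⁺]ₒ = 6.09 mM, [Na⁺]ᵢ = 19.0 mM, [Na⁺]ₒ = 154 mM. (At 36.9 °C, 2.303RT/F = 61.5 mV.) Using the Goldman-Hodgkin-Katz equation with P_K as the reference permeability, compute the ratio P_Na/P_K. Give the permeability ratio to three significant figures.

13.0

Let α = P_Na/P_K. GHK: Vm = 61.5·log₁₀[(Kₒ + α·Naₒ)/(Kᵢ + α·Naᵢ)].
10^(Vm/61.5) = 10^(43.0/61.5) = 5.0025
So 5.0025·(Kᵢ + α·Naᵢ) = Kₒ + α·Naₒ → α = (5.0025·154.0 − 6.09) / (154.0 − 5.0025·19.0)
α = (770.4 − 6.09) / (154.0 − 95.05) = 764.3/58.95 = 12.96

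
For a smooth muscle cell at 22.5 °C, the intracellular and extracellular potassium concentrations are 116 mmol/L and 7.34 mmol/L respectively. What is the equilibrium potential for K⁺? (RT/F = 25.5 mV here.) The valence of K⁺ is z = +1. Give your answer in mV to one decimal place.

E = (25.5/z) · ln([K⁺]_out/[K⁺]_in) with z = +1.
= (25.5/1) · ln(7.34/116) = 25.50 · ln(0.06328)
= 25.50 · (-2.7603) = -70.39 mV

-70.4 mV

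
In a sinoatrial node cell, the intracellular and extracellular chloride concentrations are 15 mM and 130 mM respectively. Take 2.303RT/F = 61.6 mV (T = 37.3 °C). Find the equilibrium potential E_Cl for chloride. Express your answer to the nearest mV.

-58 mV

E = (61.6/z) · log₁₀([Cl⁻]_out/[Cl⁻]_in) with z = -1.
For an anion, dividing by z = -1 reverses the sign.
= (61.6/-1) · log₁₀(130/15) = -61.60 · log₁₀(8.667)
= -61.60 · (0.9379) = -57.77 mV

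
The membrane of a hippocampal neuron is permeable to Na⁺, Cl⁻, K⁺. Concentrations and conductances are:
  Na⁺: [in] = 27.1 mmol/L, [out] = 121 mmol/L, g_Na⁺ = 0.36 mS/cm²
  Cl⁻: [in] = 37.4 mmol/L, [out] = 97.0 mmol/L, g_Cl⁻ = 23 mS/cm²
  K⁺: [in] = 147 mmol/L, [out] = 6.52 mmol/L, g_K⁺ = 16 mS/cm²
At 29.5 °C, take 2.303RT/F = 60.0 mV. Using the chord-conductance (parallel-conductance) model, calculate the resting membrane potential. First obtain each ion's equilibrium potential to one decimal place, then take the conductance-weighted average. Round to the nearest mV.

-47 mV

E_Na⁺ = (60.0/1)·log₁₀(121/27.1) = 39.0 mV
E_Cl⁻ = (60.0/-1)·log₁₀(97.0/37.4) = -24.8 mV
E_K⁺ = (60.0/1)·log₁₀(6.52/147) = -81.2 mV
Vm = (Σ gᵢEᵢ)/(Σ gᵢ) = (0.36·39.0 + 23·-24.8 + 16·-81.2) / (0.36 + 23 + 16)
= -1855.56 / 39.36 = -47.14 mV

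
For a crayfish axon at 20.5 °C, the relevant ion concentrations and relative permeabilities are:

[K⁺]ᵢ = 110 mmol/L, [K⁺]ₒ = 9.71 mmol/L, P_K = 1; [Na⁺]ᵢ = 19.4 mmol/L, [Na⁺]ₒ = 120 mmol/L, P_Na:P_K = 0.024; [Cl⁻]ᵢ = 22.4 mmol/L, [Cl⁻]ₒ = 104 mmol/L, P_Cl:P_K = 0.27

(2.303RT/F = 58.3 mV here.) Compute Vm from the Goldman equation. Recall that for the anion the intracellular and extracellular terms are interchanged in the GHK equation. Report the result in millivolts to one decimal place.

-50.8 mV

Vm = 58.3 · log₁₀[(Σ P·[cation]ₒ + Σ P·[anion]ᵢ) / (Σ P·[cation]ᵢ + Σ P·[anion]ₒ)]
Numerator = 1×9.71 + 0.024×120 + 0.27×22.4 = 18.64
Denominator = 1×110 + 0.024×19.4 + 0.27×104 = 138.5
Vm = 58.3 · log₁₀(0.13453) = 58.3 × (-0.8712) = -50.79 mV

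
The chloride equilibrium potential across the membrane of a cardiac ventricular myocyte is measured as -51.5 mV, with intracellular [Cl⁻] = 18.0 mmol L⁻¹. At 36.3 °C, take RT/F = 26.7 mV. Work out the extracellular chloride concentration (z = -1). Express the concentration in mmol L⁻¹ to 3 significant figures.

Nernst: E = (26.7/-1) · ln([out]/[in]), so ln([out]/[in]) = -51.5 × -1 / 26.7 = 1.9288.
[out]/[in] = e^(1.9288) = 6.882.
[out] = 6.882 × 18.0 = 123.9 mmol L⁻¹.

124 mmol L⁻¹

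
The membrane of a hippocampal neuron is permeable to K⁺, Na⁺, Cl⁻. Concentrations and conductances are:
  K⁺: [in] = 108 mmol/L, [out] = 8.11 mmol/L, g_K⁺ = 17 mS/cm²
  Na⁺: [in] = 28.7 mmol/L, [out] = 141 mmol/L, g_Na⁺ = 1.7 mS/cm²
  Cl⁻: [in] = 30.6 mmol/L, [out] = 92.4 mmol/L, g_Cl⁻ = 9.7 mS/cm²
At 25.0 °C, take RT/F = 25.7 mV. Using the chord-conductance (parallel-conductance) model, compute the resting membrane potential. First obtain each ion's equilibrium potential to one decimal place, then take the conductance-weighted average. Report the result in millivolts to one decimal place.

-47.1 mV

E_K⁺ = (25.7/1)·ln(8.11/108) = -66.5 mV
E_Na⁺ = (25.7/1)·ln(141/28.7) = 40.9 mV
E_Cl⁻ = (25.7/-1)·ln(92.4/30.6) = -28.4 mV
Vm = (Σ gᵢEᵢ)/(Σ gᵢ) = (17·-66.5 + 1.7·40.9 + 9.7·-28.4) / (17 + 1.7 + 9.7)
= -1336.45 / 28.4 = -47.06 mV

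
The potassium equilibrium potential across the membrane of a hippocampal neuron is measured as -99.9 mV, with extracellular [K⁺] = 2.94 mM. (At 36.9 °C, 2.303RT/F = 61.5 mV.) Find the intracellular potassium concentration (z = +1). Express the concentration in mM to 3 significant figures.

Nernst: E = (61.5/1) · log₁₀([out]/[in]), so log₁₀([out]/[in]) = -99.9 × 1 / 61.5 = -1.6244.
[out]/[in] = 10^(-1.6244) = 0.02375.
[in] = 2.94 / 0.02375 = 123.8 mM.

124 mM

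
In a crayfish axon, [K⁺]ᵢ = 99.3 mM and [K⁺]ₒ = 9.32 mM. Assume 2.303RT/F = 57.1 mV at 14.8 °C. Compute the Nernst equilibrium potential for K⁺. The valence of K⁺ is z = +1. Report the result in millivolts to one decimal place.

E = (57.1/z) · log₁₀([K⁺]_out/[K⁺]_in) with z = +1.
= (57.1/1) · log₁₀(9.32/99.3) = 57.10 · log₁₀(0.09386)
= 57.10 · (-1.0275) = -58.67 mV

-58.7 mV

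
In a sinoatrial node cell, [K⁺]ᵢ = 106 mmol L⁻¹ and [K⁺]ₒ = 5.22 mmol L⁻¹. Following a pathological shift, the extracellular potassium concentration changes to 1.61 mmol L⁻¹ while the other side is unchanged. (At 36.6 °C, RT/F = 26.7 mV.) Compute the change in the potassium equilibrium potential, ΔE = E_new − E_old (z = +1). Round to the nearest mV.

E_old = (26.7/1)·ln(5.22/106) = -80.39 mV
E_new = (26.7/1)·ln(1.61/106) = -111.80 mV
ΔE = -111.80 − (-80.39) = -31.41 mV

-31 mV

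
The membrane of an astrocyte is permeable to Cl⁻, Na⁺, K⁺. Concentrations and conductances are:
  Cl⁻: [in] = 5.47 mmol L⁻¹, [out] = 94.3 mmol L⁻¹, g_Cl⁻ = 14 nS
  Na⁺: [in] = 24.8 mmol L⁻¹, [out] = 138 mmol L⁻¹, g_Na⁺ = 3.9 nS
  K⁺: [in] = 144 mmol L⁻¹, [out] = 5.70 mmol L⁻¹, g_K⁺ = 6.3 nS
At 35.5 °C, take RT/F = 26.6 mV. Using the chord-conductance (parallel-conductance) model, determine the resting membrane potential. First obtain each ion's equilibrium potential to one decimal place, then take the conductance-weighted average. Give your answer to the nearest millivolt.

-59 mV

E_Cl⁻ = (26.6/-1)·ln(94.3/5.47) = -75.7 mV
E_Na⁺ = (26.6/1)·ln(138/24.8) = 45.7 mV
E_K⁺ = (26.6/1)·ln(5.70/144) = -85.9 mV
Vm = (Σ gᵢEᵢ)/(Σ gᵢ) = (14·-75.7 + 3.9·45.7 + 6.3·-85.9) / (14 + 3.9 + 6.3)
= -1422.74 / 24.2 = -58.79 mV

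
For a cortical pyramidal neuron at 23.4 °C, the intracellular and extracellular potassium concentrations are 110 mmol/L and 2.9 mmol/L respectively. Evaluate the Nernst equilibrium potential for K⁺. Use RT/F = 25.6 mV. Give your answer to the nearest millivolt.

-93 mV

E = (25.6/z) · ln([K⁺]_out/[K⁺]_in) with z = +1.
= (25.6/1) · ln(2.9/110) = 25.60 · ln(0.02636)
= 25.60 · (-3.6358) = -93.08 mV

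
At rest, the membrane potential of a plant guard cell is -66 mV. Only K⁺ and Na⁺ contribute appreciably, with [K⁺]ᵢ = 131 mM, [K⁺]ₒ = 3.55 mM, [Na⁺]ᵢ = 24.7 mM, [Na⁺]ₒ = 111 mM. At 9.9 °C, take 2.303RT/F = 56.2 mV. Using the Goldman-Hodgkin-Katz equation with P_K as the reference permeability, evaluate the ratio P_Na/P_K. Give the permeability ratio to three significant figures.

0.0477

Let α = P_Na/P_K. GHK: Vm = 56.2·log₁₀[(Kₒ + α·Naₒ)/(Kᵢ + α·Naᵢ)].
10^(Vm/56.2) = 10^(-66.0/56.2) = 0.06693
So 0.06693·(Kᵢ + α·Naᵢ) = Kₒ + α·Naₒ → α = (0.06693·131.0 − 3.55) / (111.0 − 0.06693·24.7)
α = (8.768 − 3.55) / (111.0 − 1.653) = 5.218/109.3 = 0.04772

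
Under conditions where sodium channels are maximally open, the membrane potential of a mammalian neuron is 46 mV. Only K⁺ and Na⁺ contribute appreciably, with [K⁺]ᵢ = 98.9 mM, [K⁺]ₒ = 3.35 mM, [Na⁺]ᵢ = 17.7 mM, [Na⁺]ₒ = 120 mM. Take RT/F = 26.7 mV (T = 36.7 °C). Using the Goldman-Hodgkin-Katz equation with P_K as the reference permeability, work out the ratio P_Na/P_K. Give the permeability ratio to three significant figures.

Let α = P_Na/P_K. GHK: Vm = 26.7·ln[(Kₒ + α·Naₒ)/(Kᵢ + α·Naᵢ)].
e^(Vm/26.7) = e^(46.0/26.7) = 5.6004
So 5.6004·(Kᵢ + α·Naᵢ) = Kₒ + α·Naₒ → α = (5.6004·98.9 − 3.35) / (120.0 − 5.6004·17.7)
α = (553.9 − 3.35) / (120.0 − 99.13) = 550.5/20.87 = 26.38

26.4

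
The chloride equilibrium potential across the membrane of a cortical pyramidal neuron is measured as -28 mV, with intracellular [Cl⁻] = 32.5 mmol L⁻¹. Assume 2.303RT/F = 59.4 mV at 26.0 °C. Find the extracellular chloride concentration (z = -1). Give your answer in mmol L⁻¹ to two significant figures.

96 mmol L⁻¹

Nernst: E = (59.4/-1) · log₁₀([out]/[in]), so log₁₀([out]/[in]) = -28.0 × -1 / 59.4 = 0.4714.
[out]/[in] = 10^(0.4714) = 2.961.
[out] = 2.961 × 32.5 = 96.22 mmol L⁻¹.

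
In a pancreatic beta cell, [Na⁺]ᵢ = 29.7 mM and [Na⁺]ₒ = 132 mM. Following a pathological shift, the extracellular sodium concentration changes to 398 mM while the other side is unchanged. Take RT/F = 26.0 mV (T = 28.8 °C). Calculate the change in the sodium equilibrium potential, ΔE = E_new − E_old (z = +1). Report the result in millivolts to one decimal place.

28.7 mV

E_old = (26.0/1)·ln(132/29.7) = 38.78 mV
E_new = (26.0/1)·ln(398/29.7) = 67.48 mV
ΔE = 67.48 − (38.78) = 28.69 mV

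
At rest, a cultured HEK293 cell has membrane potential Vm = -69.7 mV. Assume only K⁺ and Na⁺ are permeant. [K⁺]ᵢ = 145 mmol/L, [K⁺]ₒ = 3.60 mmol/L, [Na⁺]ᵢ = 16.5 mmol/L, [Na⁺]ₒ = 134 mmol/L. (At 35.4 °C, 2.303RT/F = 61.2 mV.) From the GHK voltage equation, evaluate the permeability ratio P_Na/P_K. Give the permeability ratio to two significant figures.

Let α = P_Na/P_K. GHK: Vm = 61.2·log₁₀[(Kₒ + α·Naₒ)/(Kᵢ + α·Naᵢ)].
10^(Vm/61.2) = 10^(-69.7/61.2) = 0.072629
So 0.072629·(Kᵢ + α·Naᵢ) = Kₒ + α·Naₒ → α = (0.072629·145.0 − 3.6) / (134.0 − 0.072629·16.5)
α = (10.53 − 3.6) / (134.0 − 1.198) = 6.931/132.8 = 0.05219

0.052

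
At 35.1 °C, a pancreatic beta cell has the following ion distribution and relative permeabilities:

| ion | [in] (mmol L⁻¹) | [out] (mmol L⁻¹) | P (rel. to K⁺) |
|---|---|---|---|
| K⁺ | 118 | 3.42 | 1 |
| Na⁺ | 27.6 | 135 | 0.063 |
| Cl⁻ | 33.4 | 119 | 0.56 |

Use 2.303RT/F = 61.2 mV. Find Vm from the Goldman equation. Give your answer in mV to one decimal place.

Vm = 61.2 · log₁₀[(Σ P·[cation]ₒ + Σ P·[anion]ᵢ) / (Σ P·[cation]ᵢ + Σ P·[anion]ₒ)]
Numerator = 1×3.42 + 0.063×135 + 0.56×33.4 = 30.63
Denominator = 1×118 + 0.063×27.6 + 0.56×119 = 186.4
Vm = 61.2 · log₁₀(0.16434) = 61.2 × (-0.7843) = -48.00 mV

-48.0 mV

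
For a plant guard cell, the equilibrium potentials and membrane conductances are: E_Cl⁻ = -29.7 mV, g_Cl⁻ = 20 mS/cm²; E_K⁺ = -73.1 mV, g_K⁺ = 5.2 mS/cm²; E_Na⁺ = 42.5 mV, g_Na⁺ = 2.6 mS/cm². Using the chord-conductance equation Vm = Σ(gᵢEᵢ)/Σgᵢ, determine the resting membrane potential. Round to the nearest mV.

-31 mV

Σ gᵢEᵢ = 20·(-29.7) + 5.2·(-73.1) + 2.6·(42.5) = -863.62
Σ gᵢ = 20 + 5.2 + 2.6 = 27.8
Vm = -863.62 / 27.8 = -31.07 mV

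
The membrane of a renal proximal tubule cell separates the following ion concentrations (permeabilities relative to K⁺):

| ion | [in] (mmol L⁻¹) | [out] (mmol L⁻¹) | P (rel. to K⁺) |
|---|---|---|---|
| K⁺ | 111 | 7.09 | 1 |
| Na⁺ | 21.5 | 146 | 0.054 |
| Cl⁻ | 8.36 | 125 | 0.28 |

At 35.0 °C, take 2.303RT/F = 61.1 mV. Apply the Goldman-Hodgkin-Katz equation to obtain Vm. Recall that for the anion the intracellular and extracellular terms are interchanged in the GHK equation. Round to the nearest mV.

Vm = 61.1 · log₁₀[(Σ P·[cation]ₒ + Σ P·[anion]ᵢ) / (Σ P·[cation]ᵢ + Σ P·[anion]ₒ)]
Numerator = 1×7.09 + 0.054×146 + 0.28×8.36 = 17.31
Denominator = 1×111 + 0.054×21.5 + 0.28×125 = 147.2
Vm = 61.1 · log₁₀(0.11766) = 61.1 × (-0.9294) = -56.78 mV

-57 mV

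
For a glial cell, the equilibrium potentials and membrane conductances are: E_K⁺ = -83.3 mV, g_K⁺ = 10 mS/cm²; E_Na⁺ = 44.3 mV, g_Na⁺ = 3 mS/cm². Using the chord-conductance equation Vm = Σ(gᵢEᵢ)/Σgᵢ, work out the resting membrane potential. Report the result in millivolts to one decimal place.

Σ gᵢEᵢ = 10·(-83.3) + 3·(44.3) = -700.10
Σ gᵢ = 10 + 3 = 13
Vm = -700.10 / 13 = -53.85 mV

-53.9 mV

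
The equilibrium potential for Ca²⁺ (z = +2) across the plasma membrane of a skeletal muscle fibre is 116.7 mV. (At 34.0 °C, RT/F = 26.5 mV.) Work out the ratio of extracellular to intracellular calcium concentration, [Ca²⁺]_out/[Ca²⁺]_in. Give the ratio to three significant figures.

6680

ln([out]/[in]) = E·z/(26.5) = 116.7 × 2 / 26.5 = 8.8075
[out]/[in] = e^(8.8075) = 6685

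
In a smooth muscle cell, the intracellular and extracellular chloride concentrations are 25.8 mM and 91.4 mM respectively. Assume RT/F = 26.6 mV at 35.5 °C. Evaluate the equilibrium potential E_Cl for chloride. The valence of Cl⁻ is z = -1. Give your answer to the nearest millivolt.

E = (26.6/z) · ln([Cl⁻]_out/[Cl⁻]_in) with z = -1.
For an anion, dividing by z = -1 reverses the sign.
= (26.6/-1) · ln(91.4/25.8) = -26.60 · ln(3.543)
= -26.60 · (1.2649) = -33.65 mV

-34 mV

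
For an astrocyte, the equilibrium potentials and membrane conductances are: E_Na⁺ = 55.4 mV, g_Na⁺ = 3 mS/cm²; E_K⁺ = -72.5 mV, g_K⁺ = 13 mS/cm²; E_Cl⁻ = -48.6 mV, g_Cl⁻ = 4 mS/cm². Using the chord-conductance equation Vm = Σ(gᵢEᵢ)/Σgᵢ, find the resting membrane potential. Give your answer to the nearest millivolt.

Σ gᵢEᵢ = 3·(55.4) + 13·(-72.5) + 4·(-48.6) = -970.70
Σ gᵢ = 3 + 13 + 4 = 20
Vm = -970.70 / 20 = -48.54 mV

-49 mV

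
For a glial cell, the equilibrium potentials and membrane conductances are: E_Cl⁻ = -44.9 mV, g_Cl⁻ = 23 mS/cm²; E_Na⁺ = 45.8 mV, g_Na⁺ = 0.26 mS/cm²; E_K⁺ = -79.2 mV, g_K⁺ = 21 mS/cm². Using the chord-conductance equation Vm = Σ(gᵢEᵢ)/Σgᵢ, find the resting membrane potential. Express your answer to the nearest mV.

Σ gᵢEᵢ = 23·(-44.9) + 0.26·(45.8) + 21·(-79.2) = -2683.99
Σ gᵢ = 23 + 0.26 + 21 = 44.26
Vm = -2683.99 / 44.26 = -60.64 mV

-61 mV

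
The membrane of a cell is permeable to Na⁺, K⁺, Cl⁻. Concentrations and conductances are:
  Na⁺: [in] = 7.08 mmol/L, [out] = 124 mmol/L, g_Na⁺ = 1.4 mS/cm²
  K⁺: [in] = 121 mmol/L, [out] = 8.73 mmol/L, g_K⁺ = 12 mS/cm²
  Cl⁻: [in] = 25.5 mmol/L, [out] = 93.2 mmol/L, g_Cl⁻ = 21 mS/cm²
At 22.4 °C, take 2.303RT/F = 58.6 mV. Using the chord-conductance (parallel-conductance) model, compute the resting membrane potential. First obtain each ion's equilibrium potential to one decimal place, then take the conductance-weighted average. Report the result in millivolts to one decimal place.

E_Na⁺ = (58.6/1)·log₁₀(124/7.08) = 72.9 mV
E_K⁺ = (58.6/1)·log₁₀(8.73/121) = -66.9 mV
E_Cl⁻ = (58.6/-1)·log₁₀(93.2/25.5) = -33.0 mV
Vm = (Σ gᵢEᵢ)/(Σ gᵢ) = (1.4·72.9 + 12·-66.9 + 21·-33.0) / (1.4 + 12 + 21)
= -1393.74 / 34.4 = -40.52 mV

-40.5 mV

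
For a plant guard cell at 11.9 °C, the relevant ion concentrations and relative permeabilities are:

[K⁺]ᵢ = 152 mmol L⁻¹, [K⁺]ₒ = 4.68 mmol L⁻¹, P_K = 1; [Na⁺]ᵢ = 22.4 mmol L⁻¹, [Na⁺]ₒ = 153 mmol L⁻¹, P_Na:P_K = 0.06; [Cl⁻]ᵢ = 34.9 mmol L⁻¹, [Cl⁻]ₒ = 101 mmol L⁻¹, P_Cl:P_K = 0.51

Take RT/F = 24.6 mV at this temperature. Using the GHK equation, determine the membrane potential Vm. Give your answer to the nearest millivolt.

Vm = 24.6 · ln[(Σ P·[cation]ₒ + Σ P·[anion]ᵢ) / (Σ P·[cation]ᵢ + Σ P·[anion]ₒ)]
Numerator = 1×4.68 + 0.06×153 + 0.51×34.9 = 31.66
Denominator = 1×152 + 0.06×22.4 + 0.51×101 = 204.9
Vm = 24.6 · ln(0.15454) = 24.6 × (-1.8673) = -45.93 mV

-46 mV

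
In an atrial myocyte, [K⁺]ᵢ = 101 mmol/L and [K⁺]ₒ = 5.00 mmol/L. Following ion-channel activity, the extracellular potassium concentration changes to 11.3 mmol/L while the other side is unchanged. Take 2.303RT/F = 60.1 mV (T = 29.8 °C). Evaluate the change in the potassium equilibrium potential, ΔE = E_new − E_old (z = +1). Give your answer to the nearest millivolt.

21 mV

E_old = (60.1/1)·log₁₀(5.00/101) = -78.45 mV
E_new = (60.1/1)·log₁₀(11.3/101) = -57.17 mV
ΔE = -57.17 − (-78.45) = 21.28 mV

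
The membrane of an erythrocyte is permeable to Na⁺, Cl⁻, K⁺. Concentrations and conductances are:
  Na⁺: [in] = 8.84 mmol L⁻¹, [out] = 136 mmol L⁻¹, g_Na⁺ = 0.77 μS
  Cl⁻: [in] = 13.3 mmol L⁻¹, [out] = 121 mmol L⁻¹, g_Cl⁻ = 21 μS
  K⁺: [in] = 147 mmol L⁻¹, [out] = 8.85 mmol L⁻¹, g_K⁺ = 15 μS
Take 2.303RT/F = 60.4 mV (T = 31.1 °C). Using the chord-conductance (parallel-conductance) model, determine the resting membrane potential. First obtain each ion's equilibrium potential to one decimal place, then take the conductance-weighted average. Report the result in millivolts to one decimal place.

-61.6 mV

E_Na⁺ = (60.4/1)·log₁₀(136/8.84) = 71.7 mV
E_Cl⁻ = (60.4/-1)·log₁₀(121/13.3) = -57.9 mV
E_K⁺ = (60.4/1)·log₁₀(8.85/147) = -73.7 mV
Vm = (Σ gᵢEᵢ)/(Σ gᵢ) = (0.77·71.7 + 21·-57.9 + 15·-73.7) / (0.77 + 21 + 15)
= -2266.19 / 36.77 = -61.63 mV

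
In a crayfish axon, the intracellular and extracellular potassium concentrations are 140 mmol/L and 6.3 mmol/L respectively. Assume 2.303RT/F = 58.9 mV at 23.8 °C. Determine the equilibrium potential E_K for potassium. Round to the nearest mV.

E = (58.9/z) · log₁₀([K⁺]_out/[K⁺]_in) with z = +1.
= (58.9/1) · log₁₀(6.3/140) = 58.90 · log₁₀(0.045)
= 58.90 · (-1.3468) = -79.33 mV

-79 mV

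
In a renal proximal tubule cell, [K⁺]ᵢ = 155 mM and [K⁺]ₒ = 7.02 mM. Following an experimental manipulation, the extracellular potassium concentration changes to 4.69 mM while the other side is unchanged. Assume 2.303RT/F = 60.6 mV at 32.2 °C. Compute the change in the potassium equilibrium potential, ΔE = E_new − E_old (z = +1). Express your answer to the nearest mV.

-11 mV

E_old = (60.6/1)·log₁₀(7.02/155) = -81.45 mV
E_new = (60.6/1)·log₁₀(4.69/155) = -92.06 mV
ΔE = -92.06 − (-81.45) = -10.61 mV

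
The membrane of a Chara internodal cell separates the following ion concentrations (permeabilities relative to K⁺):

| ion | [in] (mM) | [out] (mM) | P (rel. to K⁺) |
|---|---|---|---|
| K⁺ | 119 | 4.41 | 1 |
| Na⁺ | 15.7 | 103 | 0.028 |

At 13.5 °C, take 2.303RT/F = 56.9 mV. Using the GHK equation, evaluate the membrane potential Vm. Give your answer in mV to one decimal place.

-69.1 mV

Vm = 56.9 · log₁₀[(Σ P·[cation]ₒ + Σ P·[anion]ᵢ) / (Σ P·[cation]ᵢ + Σ P·[anion]ₒ)]
Numerator = 1×4.41 + 0.028×103 = 7.294
Denominator = 1×119 + 0.028×15.7 = 119.4
Vm = 56.9 · log₁₀(0.061069) = 56.9 × (-1.2142) = -69.09 mV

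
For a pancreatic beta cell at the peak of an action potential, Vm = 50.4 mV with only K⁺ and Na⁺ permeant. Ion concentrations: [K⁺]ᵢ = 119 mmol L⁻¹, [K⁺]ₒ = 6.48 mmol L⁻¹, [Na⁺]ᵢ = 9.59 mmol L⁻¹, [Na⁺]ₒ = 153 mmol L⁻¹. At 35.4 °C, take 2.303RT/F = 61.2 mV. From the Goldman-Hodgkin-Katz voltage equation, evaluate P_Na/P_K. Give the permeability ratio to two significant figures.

Let α = P_Na/P_K. GHK: Vm = 61.2·log₁₀[(Kₒ + α·Naₒ)/(Kᵢ + α·Naᵢ)].
10^(Vm/61.2) = 10^(50.4/61.2) = 6.6608
So 6.6608·(Kᵢ + α·Naᵢ) = Kₒ + α·Naₒ → α = (6.6608·119.0 − 6.48) / (153.0 − 6.6608·9.59)
α = (792.6 − 6.48) / (153.0 − 63.88) = 786.2/89.12 = 8.821

8.8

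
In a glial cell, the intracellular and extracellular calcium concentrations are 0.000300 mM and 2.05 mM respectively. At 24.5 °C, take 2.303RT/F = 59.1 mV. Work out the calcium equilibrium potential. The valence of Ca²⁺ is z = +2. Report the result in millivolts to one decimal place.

E = (59.1/z) · log₁₀([Ca²⁺]_out/[Ca²⁺]_in) with z = +2.
= (59.1/2) · log₁₀(2.05/0.000300) = 29.55 · log₁₀(6833)
= 29.55 · (3.8346) = 113.31 mV

113.3 mV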